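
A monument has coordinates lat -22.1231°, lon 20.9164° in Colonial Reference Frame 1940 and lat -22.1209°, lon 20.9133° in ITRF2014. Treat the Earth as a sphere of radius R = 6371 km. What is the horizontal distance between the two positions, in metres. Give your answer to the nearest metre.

402 m

Δφ = -22.1209° − -22.1231° = +0.0022°; Δλ = 20.9133° − 20.9164° = -0.0031°.
1° along a meridian = πR/180 = 111195 m.
ΔN = Δφ × 111195 = 244.6 m; ΔE = Δλ × 111195 × cos(-22.1231°) = -0.0031 × 111195 × 0.926377 = -319.3 m.
Distance = √(ΔE² + ΔN²) = √((-319.3)² + 244.6²) = 402.3 m.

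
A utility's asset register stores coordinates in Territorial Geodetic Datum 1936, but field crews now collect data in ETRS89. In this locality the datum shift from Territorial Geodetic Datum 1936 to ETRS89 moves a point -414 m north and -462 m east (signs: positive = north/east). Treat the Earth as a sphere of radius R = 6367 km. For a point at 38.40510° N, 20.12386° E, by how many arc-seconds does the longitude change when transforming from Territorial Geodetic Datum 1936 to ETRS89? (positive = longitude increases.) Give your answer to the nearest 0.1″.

Δλ = -19.1″

At latitude 38.40510°, cos φ = 0.783638.
One radian of longitude at latitude φ spans R cos φ, so Δλ = ΔE / (R cos φ) = -462.0 / (6367000 × 0.783638) = -9.2596e-05 rad = -19.099″.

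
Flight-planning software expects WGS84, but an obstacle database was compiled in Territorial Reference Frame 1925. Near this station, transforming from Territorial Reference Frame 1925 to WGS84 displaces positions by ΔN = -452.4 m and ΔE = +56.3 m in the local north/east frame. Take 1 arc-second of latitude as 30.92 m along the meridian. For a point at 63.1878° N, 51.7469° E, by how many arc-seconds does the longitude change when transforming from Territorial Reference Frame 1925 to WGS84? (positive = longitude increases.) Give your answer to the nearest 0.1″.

Δλ = 4.0″

At latitude 63.1878°, cos φ = 0.451068.
1″ of longitude at this latitude = 30.92 × cos φ = 13.9470 m, so Δλ = 56.3 / 13.9470 = 4.037″.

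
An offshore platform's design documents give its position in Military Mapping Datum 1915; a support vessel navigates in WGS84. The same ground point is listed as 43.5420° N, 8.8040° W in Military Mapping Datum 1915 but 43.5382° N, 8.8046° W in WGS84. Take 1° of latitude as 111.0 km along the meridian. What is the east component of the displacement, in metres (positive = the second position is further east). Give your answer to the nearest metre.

ΔE = -48 m

Δφ = 43.5382° − 43.5420° = -0.0038°; Δλ = -8.8046° − -8.8040° = -0.0006°.
ΔN = Δφ × 111000 = -421.8 m; ΔE = Δλ × 111000 × cos(43.5420°) = -0.0006 × 111000 × 0.724870 = -48.3 m.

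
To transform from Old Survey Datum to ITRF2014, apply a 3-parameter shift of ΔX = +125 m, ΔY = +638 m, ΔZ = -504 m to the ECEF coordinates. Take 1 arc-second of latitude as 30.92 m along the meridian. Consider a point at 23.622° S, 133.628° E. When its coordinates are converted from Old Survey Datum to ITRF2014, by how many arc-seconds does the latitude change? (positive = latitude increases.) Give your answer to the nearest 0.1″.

Δφ = -10.1″

sin φ = -0.400701, cos φ = 0.916209, sin λ = 0.723835, cos λ = -0.689973.
North component: ΔN = −sin φ cos λ·ΔX − sin φ sin λ·ΔY + cos φ·ΔZ = −(-0.400701)(-0.689973)(125) − (-0.400701)(0.723835)(638) + (0.916209)(-504) = -311.28 m.
1° of latitude spans 3600 × 30.92 = 111312 m, so Δφ = -311.28 / 111312 × 3600 = -10.067″.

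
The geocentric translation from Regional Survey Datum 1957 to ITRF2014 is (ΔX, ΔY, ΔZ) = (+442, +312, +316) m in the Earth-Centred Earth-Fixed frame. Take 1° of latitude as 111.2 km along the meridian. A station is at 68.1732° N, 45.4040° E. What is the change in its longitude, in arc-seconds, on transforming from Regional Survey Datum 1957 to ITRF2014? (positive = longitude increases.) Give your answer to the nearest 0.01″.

Δλ = -8.33″

sin φ = 0.928312, cos φ = 0.371802, sin λ = 0.712075, cos λ = 0.702103.
East component: ΔE = −sin λ·ΔX + cos λ·ΔY = −(0.712075)(442) + (0.702103)(312) = -95.68 m.
1° of latitude spans 111200 m; at latitude φ, 1° of longitude spans that × cos φ = 41344.4 m, so Δλ = -95.68 / 41344.4 × 3600 = -8.331″.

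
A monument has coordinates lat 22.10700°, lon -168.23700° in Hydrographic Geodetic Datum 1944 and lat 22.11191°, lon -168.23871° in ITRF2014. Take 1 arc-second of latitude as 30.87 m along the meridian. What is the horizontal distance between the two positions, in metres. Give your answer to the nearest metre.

573 m

Δφ = 22.11191° − 22.10700° = +0.00491°; Δλ = -168.23871° − -168.23700° = -0.00171°.
1° of latitude = 3600 × 30.87 = 111132 m.
ΔN = Δφ × 111132 = 545.7 m; ΔE = Δλ × 111132 × cos(22.10700°) = -0.00171 × 111132 × 0.926483 = -176.1 m.
Distance = √(ΔE² + ΔN²) = √((-176.1)² + 545.7²) = 573.4 m.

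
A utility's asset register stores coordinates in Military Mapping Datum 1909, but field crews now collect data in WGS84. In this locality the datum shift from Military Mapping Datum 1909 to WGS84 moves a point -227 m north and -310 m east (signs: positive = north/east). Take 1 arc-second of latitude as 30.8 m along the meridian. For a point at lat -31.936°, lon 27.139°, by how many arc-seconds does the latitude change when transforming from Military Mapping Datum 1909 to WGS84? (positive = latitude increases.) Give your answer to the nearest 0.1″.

1″ of latitude = 30.80 m, so Δφ = -227.0 / 30.80 = -7.370″.

Δφ = -7.4″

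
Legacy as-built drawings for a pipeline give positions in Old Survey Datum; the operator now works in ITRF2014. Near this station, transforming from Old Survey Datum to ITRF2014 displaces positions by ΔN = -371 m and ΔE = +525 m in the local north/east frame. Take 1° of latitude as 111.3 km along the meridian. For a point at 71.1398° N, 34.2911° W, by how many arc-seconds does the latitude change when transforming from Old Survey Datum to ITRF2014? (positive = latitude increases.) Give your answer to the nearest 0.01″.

1° of latitude = 111.3 km, so Δφ = -371.0 / 111300 = -0.0033333° = -12.000″.

Δφ = -12.00″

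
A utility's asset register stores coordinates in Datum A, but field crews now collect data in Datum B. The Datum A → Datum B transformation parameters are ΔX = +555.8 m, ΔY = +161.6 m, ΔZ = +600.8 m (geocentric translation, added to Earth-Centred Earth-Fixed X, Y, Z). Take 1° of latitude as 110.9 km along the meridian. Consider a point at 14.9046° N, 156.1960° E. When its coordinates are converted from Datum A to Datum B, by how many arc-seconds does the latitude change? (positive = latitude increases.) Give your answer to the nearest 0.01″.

Δφ = 22.55″

sin φ = 0.257210, cos φ = 0.966355, sin λ = 0.403609, cos λ = -0.914931.
North component: ΔN = −sin φ cos λ·ΔX − sin φ sin λ·ΔY + cos φ·ΔZ = −(0.257210)(-0.914931)(555.8) − (0.257210)(0.403609)(161.6) + (0.966355)(600.8) = 694.61 m.
1° of latitude spans 110900 m, so Δφ = 694.61 / 110900 × 3600 = 22.548″.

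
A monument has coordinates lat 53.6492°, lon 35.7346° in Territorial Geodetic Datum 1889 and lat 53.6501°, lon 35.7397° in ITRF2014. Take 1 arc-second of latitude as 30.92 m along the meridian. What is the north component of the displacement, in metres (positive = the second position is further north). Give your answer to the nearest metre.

Δφ = 53.6501° − 53.6492° = +0.0009°; Δλ = 35.7397° − 35.7346° = +0.0051°.
1° of latitude = 3600 × 30.92 = 111312 m.
ΔN = Δφ × 111312 = 100.2 m; ΔE = Δλ × 111312 × cos(53.6492°) = +0.0051 × 111312 × 0.592728 = 336.5 m.

ΔN = 100 m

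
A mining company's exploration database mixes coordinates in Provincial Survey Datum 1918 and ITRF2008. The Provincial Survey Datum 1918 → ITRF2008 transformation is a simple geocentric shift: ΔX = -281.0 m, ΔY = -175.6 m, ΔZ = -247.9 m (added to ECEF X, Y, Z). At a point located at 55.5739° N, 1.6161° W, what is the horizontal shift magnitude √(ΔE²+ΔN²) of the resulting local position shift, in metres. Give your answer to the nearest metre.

203 m

At φ = 55.5739°, λ = -1.6161°: sin φ = 0.824856, cos φ = 0.565343, sin λ = -0.028203, cos λ = 0.999602.
ΔE = −sin λ·ΔX + cos λ·ΔY = −(-0.028203)·(-281.0) + (0.999602)·(-175.6) = -183.46 m.
ΔN = −sin φ cos λ·ΔX − sin φ sin λ·ΔY + cos φ·ΔZ = −(0.824856)(0.999602)(-281.0) − (0.824856)(-0.028203)(-175.6) + (0.565343)(-247.9) = 87.46 m.
Horizontal magnitude = √(ΔE² + ΔN²) = √((-183.46)² + 87.46²) = 203.24 m.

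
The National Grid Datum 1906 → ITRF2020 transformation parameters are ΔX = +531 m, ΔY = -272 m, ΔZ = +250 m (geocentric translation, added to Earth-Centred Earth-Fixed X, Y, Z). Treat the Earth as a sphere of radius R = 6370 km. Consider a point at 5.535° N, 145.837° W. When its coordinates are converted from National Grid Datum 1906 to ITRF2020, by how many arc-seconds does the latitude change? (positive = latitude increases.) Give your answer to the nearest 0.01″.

sin φ = 0.096454, cos φ = 0.995337, sin λ = -0.561549, cos λ = -0.827443.
North component: ΔN = −sin φ cos λ·ΔX − sin φ sin λ·ΔY + cos φ·ΔZ = −(0.096454)(-0.827443)(531) − (0.096454)(-0.561549)(-272) + (0.995337)(250) = 276.48 m.
1° of latitude spans πR/180 = 111177 m, so Δφ = 276.48 / 111177 × 3600 = 8.953″.

Δφ = 8.95″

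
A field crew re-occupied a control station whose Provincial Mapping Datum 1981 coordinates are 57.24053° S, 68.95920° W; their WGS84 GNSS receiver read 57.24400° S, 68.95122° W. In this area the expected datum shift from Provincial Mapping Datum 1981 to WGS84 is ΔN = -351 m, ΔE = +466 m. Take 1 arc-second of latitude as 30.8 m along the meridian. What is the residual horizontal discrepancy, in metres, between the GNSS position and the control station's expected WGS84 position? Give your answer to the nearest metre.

36 m

Observed coordinate differences: Δφ = -0.00347°, Δλ = +0.00798°.
Converting to metres (1° lat = 110880 m, cos φ = 0.541113): observed ΔN = -384.8 m, observed ΔE = 478.8 m.
Subtracting the expected shift leaves a residual of -384.8 − (-351) = -33.8 m north and 478.8 − (466) = 12.8 m east.
Residual distance = √((-33.8)² + 12.8²) = 36.1 m.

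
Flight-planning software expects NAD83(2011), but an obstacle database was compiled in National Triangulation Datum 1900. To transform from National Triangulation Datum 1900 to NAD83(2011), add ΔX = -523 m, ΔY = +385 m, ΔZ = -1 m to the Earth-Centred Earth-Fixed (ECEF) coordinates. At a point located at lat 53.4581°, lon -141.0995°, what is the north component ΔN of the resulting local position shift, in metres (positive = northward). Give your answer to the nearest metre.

ΔN = -133 m

The local north axis is (−sin φ cos λ, −sin φ sin λ, cos φ), giving ΔN = -327.007 + 194.242 − 0.595 = -133.36 m.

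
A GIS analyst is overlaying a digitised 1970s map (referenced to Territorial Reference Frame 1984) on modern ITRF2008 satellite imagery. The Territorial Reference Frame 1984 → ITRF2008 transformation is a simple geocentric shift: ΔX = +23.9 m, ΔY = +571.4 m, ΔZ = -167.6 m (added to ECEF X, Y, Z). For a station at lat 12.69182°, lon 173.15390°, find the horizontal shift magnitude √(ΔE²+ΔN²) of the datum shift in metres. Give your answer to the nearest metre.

596 m

The local east axis at (φ, λ) is (−sin λ, cos λ, 0), so ΔE = −sin(173.15390°)·23.9 + cos(173.15390°)·571.4 = -570.17 m.
The local north axis is (−sin φ cos λ, −sin φ sin λ, cos φ), giving ΔN = 5.214 − 14.965 − 163.505 = -173.26 m.
Horizontal magnitude = √(ΔE² + ΔN²) = √((-570.17)² + (-173.26)²) = 595.92 m.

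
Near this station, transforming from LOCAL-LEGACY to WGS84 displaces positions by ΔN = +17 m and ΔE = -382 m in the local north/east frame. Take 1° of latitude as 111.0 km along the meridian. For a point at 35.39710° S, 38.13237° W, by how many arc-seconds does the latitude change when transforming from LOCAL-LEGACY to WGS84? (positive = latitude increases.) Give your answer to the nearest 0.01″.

Δφ = 0.55″

1° of latitude = 111.0 km, so Δφ = 17.0 / 111000 = 0.0001532° = 0.551″.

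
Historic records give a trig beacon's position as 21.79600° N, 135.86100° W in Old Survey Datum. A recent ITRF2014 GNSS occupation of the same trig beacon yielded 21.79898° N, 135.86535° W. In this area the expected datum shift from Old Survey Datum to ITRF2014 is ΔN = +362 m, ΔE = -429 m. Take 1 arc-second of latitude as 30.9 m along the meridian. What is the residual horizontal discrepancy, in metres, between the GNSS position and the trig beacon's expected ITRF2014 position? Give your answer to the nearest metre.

37 m

Observed coordinate differences: Δφ = +0.00298°, Δλ = -0.00435°.
Converting to metres (1° lat = 111240 m, cos φ = 0.928512): observed ΔN = 331.5 m, observed ΔE = -449.3 m.
Subtracting the expected shift leaves a residual of 331.5 − (362) = -30.5 m north and -449.3 − (-429) = -20.3 m east.
Residual distance = √((-30.5)² + (-20.3)²) = 36.6 m.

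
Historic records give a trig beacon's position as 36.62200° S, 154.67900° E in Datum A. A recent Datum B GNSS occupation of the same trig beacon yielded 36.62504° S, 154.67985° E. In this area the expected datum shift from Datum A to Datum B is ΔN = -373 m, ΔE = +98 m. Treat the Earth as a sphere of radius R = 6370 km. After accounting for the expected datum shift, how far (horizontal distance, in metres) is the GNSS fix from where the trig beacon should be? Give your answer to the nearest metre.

41 m

Observed coordinate differences: Δφ = -0.00304°, Δλ = +0.00085°.
Converting to metres (1° lat = 111177 m, cos φ = 0.802588): observed ΔN = -338.0 m, observed ΔE = 75.8 m.
Subtracting the expected shift leaves a residual of -338.0 − (-373) = 35.0 m north and 75.8 − (98) = -22.2 m east.
Residual distance = √(35.0² + (-22.2)²) = 41.4 m.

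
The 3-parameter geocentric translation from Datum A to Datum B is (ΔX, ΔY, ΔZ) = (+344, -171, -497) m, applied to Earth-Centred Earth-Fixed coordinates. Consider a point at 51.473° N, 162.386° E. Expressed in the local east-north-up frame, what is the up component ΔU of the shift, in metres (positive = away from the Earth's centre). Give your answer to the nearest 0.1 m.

The local up (radial) axis is (cos φ cos λ, cos φ sin λ, sin φ), giving ΔU = -204.226 − 32.231 − 388.810 = -625.27 m.

ΔU = -625.3 m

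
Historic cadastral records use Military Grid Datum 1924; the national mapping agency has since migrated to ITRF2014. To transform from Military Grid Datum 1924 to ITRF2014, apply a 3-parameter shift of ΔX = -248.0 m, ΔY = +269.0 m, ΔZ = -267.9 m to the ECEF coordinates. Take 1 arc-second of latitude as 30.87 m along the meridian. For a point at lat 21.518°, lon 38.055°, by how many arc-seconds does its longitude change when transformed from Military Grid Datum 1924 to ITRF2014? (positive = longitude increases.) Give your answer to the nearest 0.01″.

Δλ = 12.70″

sin φ = 0.366794, cos φ = 0.930302, sin λ = 0.616418, cos λ = 0.787419.
East component: ΔE = −sin λ·ΔX + cos λ·ΔY = −(0.616418)(-248.0) + (0.787419)(269.0) = 364.69 m.
1° of latitude spans 3600 × 30.87 = 111132 m; at latitude φ, 1° of longitude spans that × cos φ = 103386.4 m, so Δλ = 364.69 / 103386.4 × 3600 = 12.699″.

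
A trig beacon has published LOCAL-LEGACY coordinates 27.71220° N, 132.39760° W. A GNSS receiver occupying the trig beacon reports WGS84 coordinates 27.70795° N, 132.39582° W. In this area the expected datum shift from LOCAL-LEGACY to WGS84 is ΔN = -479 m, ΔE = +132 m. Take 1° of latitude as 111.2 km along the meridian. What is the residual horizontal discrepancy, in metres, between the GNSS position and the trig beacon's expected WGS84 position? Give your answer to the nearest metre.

44 m

Observed coordinate differences: Δφ = -0.00425°, Δλ = +0.00178°.
Converting to metres (1° lat = 111200 m, cos φ = 0.885295): observed ΔN = -472.6 m, observed ΔE = 175.2 m.
Subtracting the expected shift leaves a residual of -472.6 − (-479) = 6.4 m north and 175.2 − (132) = 43.2 m east.
Residual distance = √(6.4² + 43.2²) = 43.7 m.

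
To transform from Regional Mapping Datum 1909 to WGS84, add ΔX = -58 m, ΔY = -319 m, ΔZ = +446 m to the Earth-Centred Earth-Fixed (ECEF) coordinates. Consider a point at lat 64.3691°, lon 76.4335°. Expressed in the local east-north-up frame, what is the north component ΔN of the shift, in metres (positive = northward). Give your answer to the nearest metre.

ΔN = 485 m

At φ = 64.3691°, λ = 76.4335°: sin φ = 0.901599, cos φ = 0.432572, sin λ = 0.972098, cos λ = 0.234574.
ΔN = −sin φ cos λ·ΔX − sin φ sin λ·ΔY + cos φ·ΔZ = −(0.901599)(0.234574)(-58) − (0.901599)(0.972098)(-319) + (0.432572)(446) = 484.78 m.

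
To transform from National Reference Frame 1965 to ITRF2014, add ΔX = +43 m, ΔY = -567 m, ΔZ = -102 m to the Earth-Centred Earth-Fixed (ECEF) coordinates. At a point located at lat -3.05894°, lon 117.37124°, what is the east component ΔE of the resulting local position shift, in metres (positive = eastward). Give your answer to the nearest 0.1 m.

The local east axis at (φ, λ) is (−sin λ, cos λ, 0), so ΔE = −sin(117.37124°)·43 + cos(117.37124°)·(-567) = 222.49 m.

ΔE = 222.5 m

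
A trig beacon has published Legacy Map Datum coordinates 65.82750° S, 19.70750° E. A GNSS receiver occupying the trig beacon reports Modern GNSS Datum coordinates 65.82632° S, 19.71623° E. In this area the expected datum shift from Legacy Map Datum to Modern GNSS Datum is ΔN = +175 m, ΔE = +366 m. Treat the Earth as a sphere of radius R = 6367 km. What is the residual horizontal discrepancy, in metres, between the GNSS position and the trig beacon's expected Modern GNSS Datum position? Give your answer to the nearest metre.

Observed coordinate differences: Δφ = +0.00118°, Δλ = +0.00873°.
Converting to metres (1° lat = 111125 m, cos φ = 0.409485): observed ΔN = 131.1 m, observed ΔE = 397.3 m.
Subtracting the expected shift leaves a residual of 131.1 − (175) = -43.9 m north and 397.3 − (366) = 31.3 m east.
Residual distance = √((-43.9)² + 31.3²) = 53.9 m.

54 m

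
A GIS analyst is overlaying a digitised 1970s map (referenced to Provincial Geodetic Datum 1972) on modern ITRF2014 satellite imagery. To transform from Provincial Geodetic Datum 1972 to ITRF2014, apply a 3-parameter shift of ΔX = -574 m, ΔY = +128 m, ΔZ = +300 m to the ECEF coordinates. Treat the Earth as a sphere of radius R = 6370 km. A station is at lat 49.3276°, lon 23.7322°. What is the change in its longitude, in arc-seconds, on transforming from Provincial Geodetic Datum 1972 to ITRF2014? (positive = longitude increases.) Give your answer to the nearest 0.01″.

Δλ = 17.30″

sin φ = 0.758448, cos φ = 0.651733, sin λ = 0.402462, cos λ = 0.915437.
East component: ΔE = −sin λ·ΔX + cos λ·ΔY = −(0.402462)(-574) + (0.915437)(128) = 348.19 m.
1° of latitude spans πR/180 = 111177 m; at latitude φ, 1° of longitude spans that × cos φ = 72458.0 m, so Δλ = 348.19 / 72458.0 × 3600 = 17.299″.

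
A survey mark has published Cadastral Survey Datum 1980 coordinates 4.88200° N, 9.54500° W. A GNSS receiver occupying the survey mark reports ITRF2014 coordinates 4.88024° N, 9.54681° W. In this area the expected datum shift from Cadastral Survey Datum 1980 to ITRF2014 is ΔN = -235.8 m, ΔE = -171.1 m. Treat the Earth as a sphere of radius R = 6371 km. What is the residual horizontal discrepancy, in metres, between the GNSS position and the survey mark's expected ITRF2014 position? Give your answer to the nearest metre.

50 m

Observed coordinate differences: Δφ = -0.00176°, Δλ = -0.00181°.
Converting to metres (1° lat = 111195 m, cos φ = 0.996372): observed ΔN = -195.7 m, observed ΔE = -200.5 m.
Subtracting the expected shift leaves a residual of -195.7 − (-235.8) = 40.1 m north and -200.5 − (-171.1) = -29.4 m east.
Residual distance = √(40.1² + (-29.4)²) = 49.7 m.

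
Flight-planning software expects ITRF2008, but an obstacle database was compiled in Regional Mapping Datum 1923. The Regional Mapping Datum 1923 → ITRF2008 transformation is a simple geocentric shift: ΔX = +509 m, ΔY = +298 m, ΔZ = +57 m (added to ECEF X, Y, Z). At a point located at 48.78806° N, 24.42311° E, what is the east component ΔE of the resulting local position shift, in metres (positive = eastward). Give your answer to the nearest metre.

ΔE = 61 m

The local east axis at (φ, λ) is (−sin λ, cos λ, 0), so ΔE = −sin(24.42311°)·509 + cos(24.42311°)·298 = 60.88 m.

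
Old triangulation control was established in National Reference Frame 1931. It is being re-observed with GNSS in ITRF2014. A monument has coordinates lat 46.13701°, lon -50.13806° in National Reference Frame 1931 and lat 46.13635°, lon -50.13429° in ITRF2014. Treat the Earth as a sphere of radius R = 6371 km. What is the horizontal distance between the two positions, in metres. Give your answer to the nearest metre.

Δφ = 46.13635° − 46.13701° = -0.00066°; Δλ = -50.13429° − -50.13806° = +0.00377°.
1° along a meridian = πR/180 = 111195 m.
ΔN = Δφ × 111195 = -73.4 m; ΔE = Δλ × 111195 × cos(46.13701°) = +0.00377 × 111195 × 0.692936 = 290.5 m.
Distance = √(ΔE² + ΔN²) = √(290.5² + (-73.4)²) = 299.6 m.

300 m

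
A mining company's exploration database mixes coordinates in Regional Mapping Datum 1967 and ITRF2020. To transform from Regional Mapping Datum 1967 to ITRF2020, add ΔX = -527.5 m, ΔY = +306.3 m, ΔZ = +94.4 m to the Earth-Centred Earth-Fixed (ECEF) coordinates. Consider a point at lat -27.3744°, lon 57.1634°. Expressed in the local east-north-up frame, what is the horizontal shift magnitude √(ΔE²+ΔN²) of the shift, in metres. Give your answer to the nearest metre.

At φ = -27.3744°, λ = 57.1634°: sin φ = -0.459803, cos φ = 0.888021, sin λ = 0.840220, cos λ = 0.542245.
ΔE = −sin λ·ΔX + cos λ·ΔY = −(0.840220)·(-527.5) + (0.542245)·(306.3) = 609.31 m.
ΔN = −sin φ cos λ·ΔX − sin φ sin λ·ΔY + cos φ·ΔZ = −(-0.459803)(0.542245)(-527.5) − (-0.459803)(0.840220)(306.3) + (0.888021)(94.4) = 70.64 m.
Horizontal magnitude = √(ΔE² + ΔN²) = √(609.31² + 70.64²) = 613.39 m.

613 m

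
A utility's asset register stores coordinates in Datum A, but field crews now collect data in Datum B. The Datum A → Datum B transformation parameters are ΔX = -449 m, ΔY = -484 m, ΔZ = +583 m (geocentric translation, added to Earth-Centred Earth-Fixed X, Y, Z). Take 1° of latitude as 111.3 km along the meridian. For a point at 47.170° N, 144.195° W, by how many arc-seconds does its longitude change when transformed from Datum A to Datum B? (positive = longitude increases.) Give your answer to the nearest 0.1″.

Δλ = 6.2″

sin φ = 0.733374, cos φ = 0.679825, sin λ = -0.585028, cos λ = -0.811013.
East component: ΔE = −sin λ·ΔX + cos λ·ΔY = −(-0.585028)(-449) + (-0.811013)(-484) = 129.85 m.
1° of latitude spans 111300 m; at latitude φ, 1° of longitude spans that × cos φ = 75664.6 m, so Δλ = 129.85 / 75664.6 × 3600 = 6.178″.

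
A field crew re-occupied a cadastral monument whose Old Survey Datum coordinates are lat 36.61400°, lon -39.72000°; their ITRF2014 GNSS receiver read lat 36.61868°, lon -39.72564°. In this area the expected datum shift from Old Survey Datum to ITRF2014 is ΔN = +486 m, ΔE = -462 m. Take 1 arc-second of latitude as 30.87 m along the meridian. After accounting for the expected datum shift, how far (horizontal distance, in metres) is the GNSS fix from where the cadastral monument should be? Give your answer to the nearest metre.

53 m

Observed coordinate differences: Δφ = +0.00468°, Δλ = -0.00564°.
Converting to metres (1° lat = 111132 m, cos φ = 0.802672): observed ΔN = 520.1 m, observed ΔE = -503.1 m.
Subtracting the expected shift leaves a residual of 520.1 − (486) = 34.1 m north and -503.1 − (-462) = -41.1 m east.
Residual distance = √(34.1² + (-41.1)²) = 53.4 m.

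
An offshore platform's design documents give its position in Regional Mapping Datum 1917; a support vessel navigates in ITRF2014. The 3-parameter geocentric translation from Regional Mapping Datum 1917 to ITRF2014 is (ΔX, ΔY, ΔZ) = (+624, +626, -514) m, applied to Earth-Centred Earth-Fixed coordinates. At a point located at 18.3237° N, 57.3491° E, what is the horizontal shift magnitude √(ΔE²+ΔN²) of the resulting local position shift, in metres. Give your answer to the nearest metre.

782 m

At φ = 18.3237°, λ = 57.3491°: sin φ = 0.314385, cos φ = 0.949296, sin λ = 0.841973, cos λ = 0.539519.
ΔE = −sin λ·ΔX + cos λ·ΔY = −(0.841973)·(624) + (0.539519)·(626) = -187.65 m.
ΔN = −sin φ cos λ·ΔX − sin φ sin λ·ΔY + cos φ·ΔZ = −(0.314385)(0.539519)(624) − (0.314385)(0.841973)(626) + (0.949296)(-514) = -759.48 m.
Horizontal magnitude = √(ΔE² + ΔN²) = √((-187.65)² + (-759.48)²) = 782.32 m.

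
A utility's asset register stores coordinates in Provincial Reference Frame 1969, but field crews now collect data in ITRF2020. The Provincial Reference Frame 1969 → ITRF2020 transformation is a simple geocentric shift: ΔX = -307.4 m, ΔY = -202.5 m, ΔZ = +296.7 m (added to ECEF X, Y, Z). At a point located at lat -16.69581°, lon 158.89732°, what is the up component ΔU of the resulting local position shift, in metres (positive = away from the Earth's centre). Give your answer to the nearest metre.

At φ = -16.69581°, λ = 158.89732°: sin φ = -0.287290, cos φ = 0.957844, sin λ = 0.360040, cos λ = -0.932937.
ΔU = cos φ cos λ·ΔX + cos φ sin λ·ΔY + sin φ·ΔZ = (0.957844)(-0.932937)(-307.4) + (0.957844)(0.360040)(-202.5) + (-0.287290)(296.7) = 119.62 m.

ΔU = 120 m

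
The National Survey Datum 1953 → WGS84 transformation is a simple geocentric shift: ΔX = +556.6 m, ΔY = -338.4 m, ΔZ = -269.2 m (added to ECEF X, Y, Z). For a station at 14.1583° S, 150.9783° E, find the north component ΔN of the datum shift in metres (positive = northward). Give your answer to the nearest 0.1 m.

At φ = -14.1583°, λ = 150.9783°: sin φ = -0.244602, cos φ = 0.969624, sin λ = 0.485141, cos λ = -0.874436.
ΔN = −sin φ cos λ·ΔX − sin φ sin λ·ΔY + cos φ·ΔZ = −(-0.244602)(-0.874436)(556.6) − (-0.244602)(0.485141)(-338.4) + (0.969624)(-269.2) = -420.23 m.

ΔN = -420.2 m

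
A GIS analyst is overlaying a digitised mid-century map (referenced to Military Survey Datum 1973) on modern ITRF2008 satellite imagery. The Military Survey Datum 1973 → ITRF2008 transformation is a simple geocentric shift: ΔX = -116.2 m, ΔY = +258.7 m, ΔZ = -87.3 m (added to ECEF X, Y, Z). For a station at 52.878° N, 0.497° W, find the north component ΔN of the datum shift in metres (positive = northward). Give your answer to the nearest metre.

ΔN = 42 m

At φ = 52.878°, λ = -0.497°: sin φ = 0.797352, cos φ = 0.603514, sin λ = -0.008674, cos λ = 0.999962.
ΔN = −sin φ cos λ·ΔX − sin φ sin λ·ΔY + cos φ·ΔZ = −(0.797352)(0.999962)(-116.2) − (0.797352)(-0.008674)(258.7) + (0.603514)(-87.3) = 41.75 m.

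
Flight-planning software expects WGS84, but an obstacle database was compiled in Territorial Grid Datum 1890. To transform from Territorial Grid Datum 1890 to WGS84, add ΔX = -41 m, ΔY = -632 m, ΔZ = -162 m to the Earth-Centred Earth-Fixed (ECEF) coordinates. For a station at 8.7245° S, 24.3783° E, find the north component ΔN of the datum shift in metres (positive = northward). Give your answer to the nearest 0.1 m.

ΔN = -205.4 m

At φ = -8.7245°, λ = 24.3783°: sin φ = -0.151683, cos φ = 0.988429, sin λ = 0.412759, cos λ = 0.910840.
ΔN = −sin φ cos λ·ΔX − sin φ sin λ·ΔY + cos φ·ΔZ = −(-0.151683)(0.910840)(-41) − (-0.151683)(0.412759)(-632) + (0.988429)(-162) = -205.36 m.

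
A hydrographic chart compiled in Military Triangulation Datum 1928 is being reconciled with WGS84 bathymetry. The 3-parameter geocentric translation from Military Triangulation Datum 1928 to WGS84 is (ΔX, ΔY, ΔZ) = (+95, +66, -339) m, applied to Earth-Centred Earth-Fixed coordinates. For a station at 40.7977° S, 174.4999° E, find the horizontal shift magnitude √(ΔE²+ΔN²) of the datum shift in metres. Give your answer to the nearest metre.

The local east axis at (φ, λ) is (−sin λ, cos λ, 0), so ΔE = −sin(174.4999°)·95 + cos(174.4999°)·66 = -74.80 m.
The local north axis is (−sin φ cos λ, −sin φ sin λ, cos φ), giving ΔN = -61.786 + 4.133 − 256.630 = -314.28 m.
Horizontal magnitude = √(ΔE² + ΔN²) = √((-74.80)² + (-314.28)²) = 323.06 m.

323 m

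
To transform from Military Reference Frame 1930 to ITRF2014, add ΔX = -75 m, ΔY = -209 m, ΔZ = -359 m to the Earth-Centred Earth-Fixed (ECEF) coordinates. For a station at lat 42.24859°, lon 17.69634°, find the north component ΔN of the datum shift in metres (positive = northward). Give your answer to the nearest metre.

ΔN = -175 m

The local north axis is (−sin φ cos λ, −sin φ sin λ, cos φ), giving ΔN = 48.040 + 42.714 − 265.744 = -174.99 m.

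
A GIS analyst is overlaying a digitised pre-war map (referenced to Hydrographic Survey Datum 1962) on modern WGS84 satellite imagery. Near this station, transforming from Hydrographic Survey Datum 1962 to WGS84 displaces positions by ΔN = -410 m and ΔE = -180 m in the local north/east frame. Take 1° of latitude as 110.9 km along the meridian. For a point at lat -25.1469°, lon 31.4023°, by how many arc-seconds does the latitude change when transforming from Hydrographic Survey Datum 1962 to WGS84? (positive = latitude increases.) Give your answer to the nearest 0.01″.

Δφ = -13.31″

1° of latitude = 110.9 km, so Δφ = -410.0 / 110900 = -0.0036970° = -13.309″.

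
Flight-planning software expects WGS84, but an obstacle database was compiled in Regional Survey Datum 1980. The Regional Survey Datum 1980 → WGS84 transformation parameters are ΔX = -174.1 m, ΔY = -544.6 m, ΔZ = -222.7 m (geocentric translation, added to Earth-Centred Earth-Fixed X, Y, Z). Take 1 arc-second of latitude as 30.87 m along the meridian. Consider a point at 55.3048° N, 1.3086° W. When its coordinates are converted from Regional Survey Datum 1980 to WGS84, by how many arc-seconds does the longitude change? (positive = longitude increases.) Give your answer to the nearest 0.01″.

Δλ = -31.21″

sin φ = 0.822192, cos φ = 0.569211, sin λ = -0.022837, cos λ = 0.999739.
East component: ΔE = −sin λ·ΔX + cos λ·ΔY = −(-0.022837)(-174.1) + (0.999739)(-544.6) = -548.43 m.
1° of latitude spans 3600 × 30.87 = 111132 m; at latitude φ, 1° of longitude spans that × cos φ = 63257.5 m, so Δλ = -548.43 / 63257.5 × 3600 = -31.212″.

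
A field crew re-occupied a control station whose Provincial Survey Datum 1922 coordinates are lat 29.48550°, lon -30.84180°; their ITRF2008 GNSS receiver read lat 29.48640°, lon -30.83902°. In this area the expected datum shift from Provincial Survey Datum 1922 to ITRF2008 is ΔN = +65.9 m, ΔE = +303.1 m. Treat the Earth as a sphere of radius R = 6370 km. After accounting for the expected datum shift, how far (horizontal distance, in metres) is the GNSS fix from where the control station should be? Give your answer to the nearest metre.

48 m

Observed coordinate differences: Δφ = +0.00090°, Δλ = +0.00278°.
Converting to metres (1° lat = 111177 m, cos φ = 0.870480): observed ΔN = 100.1 m, observed ΔE = 269.0 m.
Subtracting the expected shift leaves a residual of 100.1 − (65.9) = 34.2 m north and 269.0 − (303.1) = -34.1 m east.
Residual distance = √(34.2² + (-34.1)²) = 48.2 m.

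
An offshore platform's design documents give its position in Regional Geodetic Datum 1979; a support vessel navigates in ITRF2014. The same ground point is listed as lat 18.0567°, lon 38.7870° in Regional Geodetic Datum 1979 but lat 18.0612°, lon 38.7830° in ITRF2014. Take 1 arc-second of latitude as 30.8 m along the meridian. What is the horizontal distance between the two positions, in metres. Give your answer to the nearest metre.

653 m

Δφ = 18.0612° − 18.0567° = +0.0045°; Δλ = 38.7830° − 38.7870° = -0.0040°.
1° of latitude = 3600 × 30.80 = 110880 m.
ΔN = Δφ × 110880 = 499.0 m; ΔE = Δλ × 110880 × cos(18.0567°) = -0.0040 × 110880 × 0.950750 = -421.7 m.
Distance = √(ΔE² + ΔN²) = √((-421.7)² + 499.0²) = 653.3 m.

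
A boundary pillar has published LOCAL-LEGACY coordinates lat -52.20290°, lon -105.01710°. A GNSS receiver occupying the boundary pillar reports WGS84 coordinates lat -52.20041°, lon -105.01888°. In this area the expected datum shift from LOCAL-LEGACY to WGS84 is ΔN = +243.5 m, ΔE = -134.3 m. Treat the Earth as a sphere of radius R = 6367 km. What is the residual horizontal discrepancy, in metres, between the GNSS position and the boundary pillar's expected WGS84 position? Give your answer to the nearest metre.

Observed coordinate differences: Δφ = +0.00249°, Δλ = -0.00178°.
Converting to metres (1° lat = 111125 m, cos φ = 0.612867): observed ΔN = 276.7 m, observed ΔE = -121.2 m.
Subtracting the expected shift leaves a residual of 276.7 − (243.5) = 33.2 m north and -121.2 − (-134.3) = 13.1 m east.
Residual distance = √(33.2² + 13.1²) = 35.7 m.

36 m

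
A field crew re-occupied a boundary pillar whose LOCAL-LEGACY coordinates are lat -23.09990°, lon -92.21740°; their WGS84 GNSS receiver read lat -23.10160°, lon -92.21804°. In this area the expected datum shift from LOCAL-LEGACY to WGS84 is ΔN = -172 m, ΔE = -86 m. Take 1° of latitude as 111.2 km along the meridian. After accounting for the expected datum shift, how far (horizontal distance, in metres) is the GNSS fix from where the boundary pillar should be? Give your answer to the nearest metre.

Observed coordinate differences: Δφ = -0.00170°, Δλ = -0.00064°.
Converting to metres (1° lat = 111200 m, cos φ = 0.919822): observed ΔN = -189.0 m, observed ΔE = -65.5 m.
Subtracting the expected shift leaves a residual of -189.0 − (-172) = -17.0 m north and -65.5 − (-86) = 20.5 m east.
Residual distance = √((-17.0)² + 20.5²) = 26.7 m.

27 m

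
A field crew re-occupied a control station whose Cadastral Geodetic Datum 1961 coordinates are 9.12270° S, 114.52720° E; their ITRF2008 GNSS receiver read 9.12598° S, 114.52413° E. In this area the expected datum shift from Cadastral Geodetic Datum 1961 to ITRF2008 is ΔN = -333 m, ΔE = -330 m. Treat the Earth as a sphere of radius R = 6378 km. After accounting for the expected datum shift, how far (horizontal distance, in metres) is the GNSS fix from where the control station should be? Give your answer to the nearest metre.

33 m

Observed coordinate differences: Δφ = -0.00328°, Δλ = -0.00307°.
Converting to metres (1° lat = 111317 m, cos φ = 0.987351): observed ΔN = -365.1 m, observed ΔE = -337.4 m.
Subtracting the expected shift leaves a residual of -365.1 − (-333) = -32.1 m north and -337.4 − (-330) = -7.4 m east.
Residual distance = √((-32.1)² + (-7.4)²) = 33.0 m.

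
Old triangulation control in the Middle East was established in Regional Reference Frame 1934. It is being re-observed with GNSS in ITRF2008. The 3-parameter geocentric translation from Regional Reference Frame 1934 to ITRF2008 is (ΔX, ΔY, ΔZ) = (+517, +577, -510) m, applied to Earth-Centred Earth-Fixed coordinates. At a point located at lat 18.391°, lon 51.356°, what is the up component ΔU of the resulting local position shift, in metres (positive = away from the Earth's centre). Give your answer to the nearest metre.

ΔU = 573 m

At φ = 18.391°, λ = 51.356°: sin φ = 0.315500, cos φ = 0.948926, sin λ = 0.781041, cos λ = 0.624480.
ΔU = cos φ cos λ·ΔX + cos φ sin λ·ΔY + sin φ·ΔZ = (0.948926)(0.624480)(517) + (0.948926)(0.781041)(577) + (0.315500)(-510) = 573.10 m.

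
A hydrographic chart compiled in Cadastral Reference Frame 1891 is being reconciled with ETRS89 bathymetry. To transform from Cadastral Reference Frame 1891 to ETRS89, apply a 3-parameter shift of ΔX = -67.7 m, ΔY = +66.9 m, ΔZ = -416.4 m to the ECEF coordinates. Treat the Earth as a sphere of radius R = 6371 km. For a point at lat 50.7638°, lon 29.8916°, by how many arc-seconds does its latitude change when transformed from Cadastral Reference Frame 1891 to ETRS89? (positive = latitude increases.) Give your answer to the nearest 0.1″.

sin φ = 0.774545, cos φ = 0.632519, sin λ = 0.498361, cos λ = 0.866970.
North component: ΔN = −sin φ cos λ·ΔX − sin φ sin λ·ΔY + cos φ·ΔZ = −(0.774545)(0.866970)(-67.7) − (0.774545)(0.498361)(66.9) + (0.632519)(-416.4) = -243.74 m.
1° of latitude spans πR/180 = 111195 m, so Δφ = -243.74 / 111195 × 3600 = -7.891″.

Δφ = -7.9″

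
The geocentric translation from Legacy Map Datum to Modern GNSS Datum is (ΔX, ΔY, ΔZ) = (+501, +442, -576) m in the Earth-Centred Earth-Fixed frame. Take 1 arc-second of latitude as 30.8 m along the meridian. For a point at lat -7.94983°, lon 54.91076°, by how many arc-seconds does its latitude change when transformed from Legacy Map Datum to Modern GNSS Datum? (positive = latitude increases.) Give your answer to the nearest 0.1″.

Δφ = -15.6″

sin φ = -0.138306, cos φ = 0.990390, sin λ = 0.818258, cos λ = 0.574852.
North component: ΔN = −sin φ cos λ·ΔX − sin φ sin λ·ΔY + cos φ·ΔZ = −(-0.138306)(0.574852)(501) − (-0.138306)(0.818258)(442) + (0.990390)(-576) = -480.61 m.
1° of latitude spans 3600 × 30.80 = 110880 m, so Δφ = -480.61 / 110880 × 3600 = -15.604″.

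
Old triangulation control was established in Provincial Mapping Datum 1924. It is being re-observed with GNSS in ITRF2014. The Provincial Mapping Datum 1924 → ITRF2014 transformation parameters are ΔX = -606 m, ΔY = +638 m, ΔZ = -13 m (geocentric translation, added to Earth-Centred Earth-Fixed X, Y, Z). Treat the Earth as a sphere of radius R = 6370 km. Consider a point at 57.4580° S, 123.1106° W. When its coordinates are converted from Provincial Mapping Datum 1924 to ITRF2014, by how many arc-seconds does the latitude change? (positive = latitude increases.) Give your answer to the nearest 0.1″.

Δφ = -5.8″

sin φ = -0.842997, cos φ = 0.537918, sin λ = -0.837618, cos λ = -0.546257.
North component: ΔN = −sin φ cos λ·ΔX − sin φ sin λ·ΔY + cos φ·ΔZ = −(-0.842997)(-0.546257)(-606) − (-0.842997)(-0.837618)(638) + (0.537918)(-13) = -178.43 m.
1° of latitude spans πR/180 = 111177 m, so Δφ = -178.43 / 111177 × 3600 = -5.778″.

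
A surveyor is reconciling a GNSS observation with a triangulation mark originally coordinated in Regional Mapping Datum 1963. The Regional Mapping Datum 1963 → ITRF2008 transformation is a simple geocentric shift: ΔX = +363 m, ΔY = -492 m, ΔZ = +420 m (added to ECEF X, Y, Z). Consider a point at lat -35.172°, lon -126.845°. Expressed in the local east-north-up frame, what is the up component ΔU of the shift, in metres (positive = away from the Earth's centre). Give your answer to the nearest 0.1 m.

ΔU = -98.0 m

At φ = -35.172°, λ = -126.845°: sin φ = -0.576033, cos φ = 0.817426, sin λ = -0.800261, cos λ = -0.599652.
ΔU = cos φ cos λ·ΔX + cos φ sin λ·ΔY + sin φ·ΔZ = (0.817426)(-0.599652)(363) + (0.817426)(-0.800261)(-492) + (-0.576033)(420) = -98.02 m.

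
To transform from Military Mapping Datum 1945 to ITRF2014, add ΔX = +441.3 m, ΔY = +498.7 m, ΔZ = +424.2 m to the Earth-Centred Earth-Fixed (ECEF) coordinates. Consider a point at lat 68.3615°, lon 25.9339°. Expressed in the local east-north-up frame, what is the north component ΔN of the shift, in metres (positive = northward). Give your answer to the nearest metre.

At φ = 68.3615°, λ = 25.9339°: sin φ = 0.929529, cos φ = 0.368749, sin λ = 0.437334, cos λ = 0.899299.
ΔN = −sin φ cos λ·ΔX − sin φ sin λ·ΔY + cos φ·ΔZ = −(0.929529)(0.899299)(441.3) − (0.929529)(0.437334)(498.7) + (0.368749)(424.2) = -415.20 m.

ΔN = -415 m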